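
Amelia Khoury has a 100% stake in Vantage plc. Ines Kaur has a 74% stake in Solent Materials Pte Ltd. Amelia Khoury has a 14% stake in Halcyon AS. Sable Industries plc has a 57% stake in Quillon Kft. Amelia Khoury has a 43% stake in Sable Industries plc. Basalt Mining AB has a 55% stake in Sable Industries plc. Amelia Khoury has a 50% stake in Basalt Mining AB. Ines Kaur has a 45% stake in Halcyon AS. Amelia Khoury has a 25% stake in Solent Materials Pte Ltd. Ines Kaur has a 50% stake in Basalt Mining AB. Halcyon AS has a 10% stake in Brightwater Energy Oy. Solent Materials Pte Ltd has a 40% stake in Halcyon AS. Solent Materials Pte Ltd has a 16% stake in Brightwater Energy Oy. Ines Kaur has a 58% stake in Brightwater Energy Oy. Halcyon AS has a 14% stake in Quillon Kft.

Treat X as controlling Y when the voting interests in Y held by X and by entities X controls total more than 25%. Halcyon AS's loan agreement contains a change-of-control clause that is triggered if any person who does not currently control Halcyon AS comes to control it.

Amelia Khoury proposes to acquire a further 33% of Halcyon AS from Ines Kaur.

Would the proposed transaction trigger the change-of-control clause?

Yes

The purchase adds only to Amelia's holdings (Ines's stake shrinks), so Amelia is the only person who could newly come to control Halcyon.
Amelia holds 50% of Basalt, so Amelia controls Basalt.
Amelia and Basalt together hold 43% + 55% = 98% of Sable, so Amelia controls Sable.
Amelia holds 100% of Vantage, so Amelia controls Vantage.
Sable holds 57% of Quillon, so Amelia controls Quillon.
In Halcyon, Amelia's side holds only 14%, not > 25%.
So before the transaction, Amelia does not control Halcyon.
After the purchase, Amelia's direct stake in Halcyon rises to 14% + 33% = 47%, and Ines's stake falls to 12%.
Amelia holds 47% of Halcyon, so Amelia controls Halcyon.
Amelia did not control Halcyon before and does after, so the clause is triggered.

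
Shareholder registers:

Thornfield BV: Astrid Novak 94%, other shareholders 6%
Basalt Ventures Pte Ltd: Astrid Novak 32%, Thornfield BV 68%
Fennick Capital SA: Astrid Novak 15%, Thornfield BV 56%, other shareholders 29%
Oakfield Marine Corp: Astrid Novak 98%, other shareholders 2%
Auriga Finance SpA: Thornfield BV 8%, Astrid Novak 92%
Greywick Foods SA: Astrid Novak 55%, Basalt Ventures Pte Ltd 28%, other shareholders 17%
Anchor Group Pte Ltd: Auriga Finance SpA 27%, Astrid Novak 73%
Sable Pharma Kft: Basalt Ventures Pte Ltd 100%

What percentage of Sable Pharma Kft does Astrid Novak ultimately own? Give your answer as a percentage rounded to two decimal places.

95.92%

Astrid reaches Sable along 2 paths.
Via Basalt: 32% × 100% = 32%.
Via Thornfield → Basalt: 94% × 68% × 100% = 63.92%.
Total: 32% + 63.92% = 95.92%.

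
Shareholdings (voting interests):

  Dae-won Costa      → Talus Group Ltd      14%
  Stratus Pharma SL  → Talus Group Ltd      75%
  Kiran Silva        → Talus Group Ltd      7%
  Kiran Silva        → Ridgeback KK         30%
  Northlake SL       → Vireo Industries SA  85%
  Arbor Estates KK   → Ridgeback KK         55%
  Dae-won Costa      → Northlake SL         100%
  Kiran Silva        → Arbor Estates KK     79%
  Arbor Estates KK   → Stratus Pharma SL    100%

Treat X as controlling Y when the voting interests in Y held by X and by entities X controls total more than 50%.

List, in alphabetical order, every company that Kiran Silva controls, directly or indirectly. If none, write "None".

Arbor Estates KK, Ridgeback KK, Stratus Pharma SL, Talus Group Ltd

Kiran holds 79% of Arbor, so Kiran controls Arbor.
Kiran and Arbor together hold 30% + 55% = 85% of Ridgeback, so Kiran controls Ridgeback.
Arbor holds 100% of Stratus, so Kiran controls Stratus.
Stratus and Kiran together hold 75% + 7% = 82% of Talus, so Kiran controls Talus.
No other company's threshold is met.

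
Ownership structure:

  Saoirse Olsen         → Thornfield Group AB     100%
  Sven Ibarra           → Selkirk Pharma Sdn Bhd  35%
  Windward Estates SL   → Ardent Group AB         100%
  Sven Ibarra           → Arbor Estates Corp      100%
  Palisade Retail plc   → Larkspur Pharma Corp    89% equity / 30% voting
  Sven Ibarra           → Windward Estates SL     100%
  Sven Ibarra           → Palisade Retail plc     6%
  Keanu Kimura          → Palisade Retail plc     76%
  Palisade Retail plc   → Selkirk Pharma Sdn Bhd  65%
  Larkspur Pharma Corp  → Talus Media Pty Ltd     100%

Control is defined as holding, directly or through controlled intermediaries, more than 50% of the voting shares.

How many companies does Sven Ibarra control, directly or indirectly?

Sven holds 100% of Windward, so Sven controls Windward.
Sven holds 100% of Arbor, so Sven controls Arbor.
Windward holds 100% of Ardent, so Sven controls Ardent.
No other company's threshold is met.
Sven controls 3 companies.

3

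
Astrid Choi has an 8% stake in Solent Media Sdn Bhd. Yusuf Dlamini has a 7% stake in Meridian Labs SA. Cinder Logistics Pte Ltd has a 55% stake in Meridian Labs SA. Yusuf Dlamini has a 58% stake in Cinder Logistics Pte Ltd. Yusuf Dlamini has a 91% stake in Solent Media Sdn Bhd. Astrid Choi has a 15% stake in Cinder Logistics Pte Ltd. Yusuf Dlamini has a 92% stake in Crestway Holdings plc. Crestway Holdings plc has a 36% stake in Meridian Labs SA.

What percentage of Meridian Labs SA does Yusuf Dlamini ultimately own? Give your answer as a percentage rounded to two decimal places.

72.02%

Yusuf reaches Meridian along 3 paths.
Via Cinder: 58% × 55% = 31.9%.
Via Crestway: 92% × 36% = 33.12%.
Direct stake: 7% = 7%.
Total: 31.9% + 33.12% + 7% = 72.02%.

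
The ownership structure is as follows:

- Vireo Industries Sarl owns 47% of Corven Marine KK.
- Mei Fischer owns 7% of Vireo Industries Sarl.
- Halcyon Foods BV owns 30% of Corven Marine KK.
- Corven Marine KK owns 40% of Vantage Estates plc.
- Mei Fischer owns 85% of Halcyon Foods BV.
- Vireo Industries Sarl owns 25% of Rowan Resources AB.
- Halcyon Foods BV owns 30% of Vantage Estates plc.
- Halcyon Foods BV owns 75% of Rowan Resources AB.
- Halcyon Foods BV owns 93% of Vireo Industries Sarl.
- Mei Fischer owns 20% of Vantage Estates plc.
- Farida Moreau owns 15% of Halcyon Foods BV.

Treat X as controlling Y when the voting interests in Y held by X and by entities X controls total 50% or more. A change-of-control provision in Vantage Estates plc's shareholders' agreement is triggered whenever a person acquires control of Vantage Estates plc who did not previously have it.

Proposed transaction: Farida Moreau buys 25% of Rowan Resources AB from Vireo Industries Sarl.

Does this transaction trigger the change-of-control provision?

No

The purchase adds only to Farida's holdings (Vireo's stake shrinks), so Farida is the only person who could newly come to control Vantage.
Farida's largest direct stake is 15% in Halcyon, which does not meet the threshold, so Farida controls no company.
Neither Farida nor any entity Farida controls holds any voting interest in Vantage.
So before the transaction, Farida does not control Vantage.
After the purchase, Farida holds 25% of Rowan directly, and Vireo's stake falls to 0%.
Farida's side now holds 25% of Rowan, not ≥ 50%, so Farida still does not control Rowan.
After the transaction, neither Farida nor any entity Farida controls holds a voting interest in Vantage, so Farida still does not control it.
No new person acquires control, so the clause is not triggered.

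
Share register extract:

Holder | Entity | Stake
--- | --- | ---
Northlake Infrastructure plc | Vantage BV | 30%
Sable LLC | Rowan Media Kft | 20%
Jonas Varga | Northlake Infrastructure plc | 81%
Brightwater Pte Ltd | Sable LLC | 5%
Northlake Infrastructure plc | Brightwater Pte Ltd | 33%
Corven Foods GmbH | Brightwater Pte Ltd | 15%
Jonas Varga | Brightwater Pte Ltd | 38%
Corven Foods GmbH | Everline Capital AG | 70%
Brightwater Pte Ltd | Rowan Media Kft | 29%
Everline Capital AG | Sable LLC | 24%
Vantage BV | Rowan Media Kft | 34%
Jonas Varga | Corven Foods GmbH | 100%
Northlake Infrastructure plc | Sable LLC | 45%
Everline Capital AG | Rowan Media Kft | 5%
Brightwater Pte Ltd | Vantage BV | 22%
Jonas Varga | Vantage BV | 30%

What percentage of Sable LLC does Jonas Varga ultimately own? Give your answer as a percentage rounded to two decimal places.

Jonas reaches Sable along 5 paths.
Via Corven → Everline: 100% × 70% × 24% = 16.8%.
Via Northlake: 81% × 45% = 36.45%.
Via Northlake → Brightwater: 81% × 33% × 5% = 1.3365%.
Via Corven → Brightwater: 100% × 15% × 5% = 0.75%.
Via Brightwater: 38% × 5% = 1.9%.
Total: 16.8% + 36.45% + 1.3365% + 0.75% + 1.9% = 57.2365%.
Rounded: 57.24%.

57.24%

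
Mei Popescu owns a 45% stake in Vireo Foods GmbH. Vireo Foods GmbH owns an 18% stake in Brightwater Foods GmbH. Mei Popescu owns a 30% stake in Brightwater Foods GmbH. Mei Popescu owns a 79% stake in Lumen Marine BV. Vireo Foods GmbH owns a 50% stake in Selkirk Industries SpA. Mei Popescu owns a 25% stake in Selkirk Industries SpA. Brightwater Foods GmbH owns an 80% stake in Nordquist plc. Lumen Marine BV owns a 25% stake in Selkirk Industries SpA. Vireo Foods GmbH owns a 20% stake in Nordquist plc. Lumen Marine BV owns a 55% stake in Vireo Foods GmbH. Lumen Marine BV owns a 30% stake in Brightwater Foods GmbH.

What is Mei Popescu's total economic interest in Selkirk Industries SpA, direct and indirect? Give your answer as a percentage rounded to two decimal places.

88.98%

Mei reaches Selkirk along 4 paths.
Via Lumen → Vireo: 79% × 55% × 50% = 21.725%.
Via Vireo: 45% × 50% = 22.5%.
Via Lumen: 79% × 25% = 19.75%.
Direct stake: 25% = 25%.
Total: 21.725% + 22.5% + 19.75% + 25% = 88.975%.
Rounded: 88.98%.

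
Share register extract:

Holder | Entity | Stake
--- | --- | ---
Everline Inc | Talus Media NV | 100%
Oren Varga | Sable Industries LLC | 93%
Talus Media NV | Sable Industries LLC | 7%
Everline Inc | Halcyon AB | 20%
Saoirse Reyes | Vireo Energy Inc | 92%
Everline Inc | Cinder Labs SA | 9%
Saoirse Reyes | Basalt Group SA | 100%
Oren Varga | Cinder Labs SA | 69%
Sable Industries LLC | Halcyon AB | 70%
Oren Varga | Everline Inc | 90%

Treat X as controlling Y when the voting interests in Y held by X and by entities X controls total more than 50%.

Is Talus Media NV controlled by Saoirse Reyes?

Saoirse holds 92% of Vireo, so Saoirse controls Vireo.
Saoirse holds 100% of Basalt, so Saoirse controls Basalt.
Neither Saoirse nor any entity Saoirse controls holds any voting interest in Talus.
So Saoirse does not control Talus.

No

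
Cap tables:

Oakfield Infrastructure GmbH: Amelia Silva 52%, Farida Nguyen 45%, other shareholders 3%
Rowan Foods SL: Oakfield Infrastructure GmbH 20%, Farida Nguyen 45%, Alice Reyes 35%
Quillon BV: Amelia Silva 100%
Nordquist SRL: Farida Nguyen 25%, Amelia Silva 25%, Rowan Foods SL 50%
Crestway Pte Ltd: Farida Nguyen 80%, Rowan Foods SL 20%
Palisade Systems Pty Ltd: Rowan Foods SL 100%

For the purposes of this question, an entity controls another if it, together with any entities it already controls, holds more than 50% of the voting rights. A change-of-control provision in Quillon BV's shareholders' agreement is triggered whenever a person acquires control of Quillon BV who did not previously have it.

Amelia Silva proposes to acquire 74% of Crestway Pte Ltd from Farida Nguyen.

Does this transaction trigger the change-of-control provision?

No

The purchase adds only to Amelia's holdings (Farida's stake shrinks), so Amelia is the only person who could newly come to control Quillon.
Amelia holds 100% of Quillon, so Amelia controls Quillon.
So Amelia already controls Quillon before the transaction.
After the purchase, Amelia holds 74% of Crestway directly, and Farida's stake falls to 6%.
Amelia controlled Quillon already, so this is not a new person acquiring control; every other person's position is unchanged or reduced.
No new person acquires control, so the clause is not triggered.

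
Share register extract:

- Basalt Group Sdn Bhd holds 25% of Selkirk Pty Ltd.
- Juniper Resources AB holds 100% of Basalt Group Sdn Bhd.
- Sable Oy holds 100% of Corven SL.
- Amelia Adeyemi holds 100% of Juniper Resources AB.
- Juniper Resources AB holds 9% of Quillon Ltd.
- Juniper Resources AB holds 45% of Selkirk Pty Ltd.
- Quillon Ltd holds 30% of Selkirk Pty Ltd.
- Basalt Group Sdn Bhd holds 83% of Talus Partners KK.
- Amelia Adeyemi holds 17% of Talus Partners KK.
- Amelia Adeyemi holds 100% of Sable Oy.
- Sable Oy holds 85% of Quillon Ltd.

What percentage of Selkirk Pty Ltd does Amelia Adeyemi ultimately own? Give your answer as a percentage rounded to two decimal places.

Amelia reaches Selkirk along 4 paths.
Via Juniper → Basalt: 100% × 100% × 25% = 25%.
Via Juniper: 100% × 45% = 45%.
Via Sable → Quillon: 100% × 85% × 30% = 25.5%.
Via Juniper → Quillon: 100% × 9% × 30% = 2.7%.
Total: 25% + 45% + 25.5% + 2.7% = 98.2%.
Rounded: 98.20%.

98.20%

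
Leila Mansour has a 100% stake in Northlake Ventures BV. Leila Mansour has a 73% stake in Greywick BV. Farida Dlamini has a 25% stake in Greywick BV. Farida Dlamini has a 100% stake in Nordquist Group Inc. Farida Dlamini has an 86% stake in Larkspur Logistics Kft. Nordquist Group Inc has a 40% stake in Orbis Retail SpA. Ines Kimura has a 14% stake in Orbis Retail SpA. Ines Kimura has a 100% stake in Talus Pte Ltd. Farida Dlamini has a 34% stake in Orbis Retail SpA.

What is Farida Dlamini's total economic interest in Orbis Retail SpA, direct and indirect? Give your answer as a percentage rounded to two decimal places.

Farida reaches Orbis along 2 paths.
Direct stake: 34% = 34%.
Via Nordquist: 100% × 40% = 40%.
Total: 34% + 40% = 74%.
Rounded: 74.00%.

74.00%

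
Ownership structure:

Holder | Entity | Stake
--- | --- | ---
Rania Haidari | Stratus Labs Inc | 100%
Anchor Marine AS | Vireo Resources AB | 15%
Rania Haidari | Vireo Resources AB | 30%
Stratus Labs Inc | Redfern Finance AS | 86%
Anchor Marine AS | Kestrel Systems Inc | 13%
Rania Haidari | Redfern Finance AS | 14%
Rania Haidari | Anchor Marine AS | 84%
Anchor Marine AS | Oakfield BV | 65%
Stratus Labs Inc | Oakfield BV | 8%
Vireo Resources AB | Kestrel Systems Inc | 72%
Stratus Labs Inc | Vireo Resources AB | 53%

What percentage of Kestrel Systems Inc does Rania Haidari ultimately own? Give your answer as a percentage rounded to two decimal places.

79.75%

Rania reaches Kestrel along 4 paths.
Via Anchor → Vireo: 84% × 15% × 72% = 9.072%.
Via Vireo: 30% × 72% = 21.6%.
Via Stratus → Vireo: 100% × 53% × 72% = 38.16%.
Via Anchor: 84% × 13% = 10.92%.
Total: 9.072% + 21.6% + 38.16% + 10.92% = 79.752%.
Rounded: 79.75%.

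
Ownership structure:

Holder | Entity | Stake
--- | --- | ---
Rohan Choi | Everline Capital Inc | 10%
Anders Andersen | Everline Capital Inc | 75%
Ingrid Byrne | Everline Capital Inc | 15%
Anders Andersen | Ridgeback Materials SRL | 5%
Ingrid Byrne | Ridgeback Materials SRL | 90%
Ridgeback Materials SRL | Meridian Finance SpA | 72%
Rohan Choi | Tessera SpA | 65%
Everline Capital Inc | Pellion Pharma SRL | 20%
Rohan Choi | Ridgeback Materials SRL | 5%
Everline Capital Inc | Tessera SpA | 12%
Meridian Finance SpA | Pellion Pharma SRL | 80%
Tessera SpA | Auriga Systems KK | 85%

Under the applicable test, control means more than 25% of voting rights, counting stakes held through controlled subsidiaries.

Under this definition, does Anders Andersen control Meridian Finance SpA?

No

Anders holds 75% of Everline, so Anders controls Everline.
Neither Anders nor any entity Anders controls holds any voting interest in Meridian.
So Anders does not control Meridian.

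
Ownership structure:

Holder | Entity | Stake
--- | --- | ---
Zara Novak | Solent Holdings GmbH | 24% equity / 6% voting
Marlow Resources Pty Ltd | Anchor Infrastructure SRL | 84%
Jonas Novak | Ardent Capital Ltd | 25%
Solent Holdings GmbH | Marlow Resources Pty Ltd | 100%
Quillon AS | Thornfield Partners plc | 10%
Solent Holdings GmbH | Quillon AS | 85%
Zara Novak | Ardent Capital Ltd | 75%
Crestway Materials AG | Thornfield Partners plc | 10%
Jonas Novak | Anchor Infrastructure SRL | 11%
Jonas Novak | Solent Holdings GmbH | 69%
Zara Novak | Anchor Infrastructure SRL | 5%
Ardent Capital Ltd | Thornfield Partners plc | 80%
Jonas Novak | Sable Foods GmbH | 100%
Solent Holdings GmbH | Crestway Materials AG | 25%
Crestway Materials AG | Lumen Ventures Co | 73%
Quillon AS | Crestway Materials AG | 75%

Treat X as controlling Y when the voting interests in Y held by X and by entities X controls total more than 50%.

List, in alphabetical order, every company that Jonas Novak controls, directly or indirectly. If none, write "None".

Jonas holds 69% of Solent, so Jonas controls Solent.
Solent holds 85% of Quillon, so Jonas controls Quillon.
Solent holds 100% of Marlow, so Jonas controls Marlow.
Quillon and Solent together hold 75% + 25% = 100% of Crestway, so Jonas controls Crestway.
Jonas holds 100% of Sable, so Jonas controls Sable.
Crestway holds 73% of Lumen, so Jonas controls Lumen.
Marlow and Jonas together hold 84% + 11% = 95% of Anchor, so Jonas controls Anchor.
No other company's threshold is met.

Anchor Infrastructure SRL, Crestway Materials AG, Lumen Ventures Co, Marlow Resources Pty Ltd, Quillon AS, Sable Foods GmbH, Solent Holdings GmbH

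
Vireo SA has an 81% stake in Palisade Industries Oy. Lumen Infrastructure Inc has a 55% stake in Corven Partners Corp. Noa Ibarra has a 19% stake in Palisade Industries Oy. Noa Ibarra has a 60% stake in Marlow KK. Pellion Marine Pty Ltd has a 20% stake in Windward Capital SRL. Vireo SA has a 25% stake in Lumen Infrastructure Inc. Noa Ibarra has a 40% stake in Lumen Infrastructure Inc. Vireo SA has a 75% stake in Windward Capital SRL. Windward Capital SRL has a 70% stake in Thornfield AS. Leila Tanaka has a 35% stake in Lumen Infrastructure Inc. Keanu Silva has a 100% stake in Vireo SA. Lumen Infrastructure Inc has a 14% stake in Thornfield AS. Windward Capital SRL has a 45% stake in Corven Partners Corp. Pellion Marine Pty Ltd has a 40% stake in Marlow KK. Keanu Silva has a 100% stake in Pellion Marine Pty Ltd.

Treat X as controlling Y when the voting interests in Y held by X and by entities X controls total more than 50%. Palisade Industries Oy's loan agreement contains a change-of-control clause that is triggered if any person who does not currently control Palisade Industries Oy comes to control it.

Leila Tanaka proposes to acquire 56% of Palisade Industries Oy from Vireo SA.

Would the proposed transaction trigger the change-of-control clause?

Yes

The purchase adds only to Leila's holdings (Vireo's stake shrinks), so Leila is the only person who could newly come to control Palisade.
Leila's largest direct stake is 35% in Lumen, which does not meet the threshold, so Leila controls no company.
Neither Leila nor any entity Leila controls holds any voting interest in Palisade.
So before the transaction, Leila does not control Palisade.
After the purchase, Leila holds 56% of Palisade directly, and Vireo's stake falls to 25%.
Leila holds 56% of Palisade, so Leila controls Palisade.
Leila did not control Palisade before and does after, so the clause is triggered.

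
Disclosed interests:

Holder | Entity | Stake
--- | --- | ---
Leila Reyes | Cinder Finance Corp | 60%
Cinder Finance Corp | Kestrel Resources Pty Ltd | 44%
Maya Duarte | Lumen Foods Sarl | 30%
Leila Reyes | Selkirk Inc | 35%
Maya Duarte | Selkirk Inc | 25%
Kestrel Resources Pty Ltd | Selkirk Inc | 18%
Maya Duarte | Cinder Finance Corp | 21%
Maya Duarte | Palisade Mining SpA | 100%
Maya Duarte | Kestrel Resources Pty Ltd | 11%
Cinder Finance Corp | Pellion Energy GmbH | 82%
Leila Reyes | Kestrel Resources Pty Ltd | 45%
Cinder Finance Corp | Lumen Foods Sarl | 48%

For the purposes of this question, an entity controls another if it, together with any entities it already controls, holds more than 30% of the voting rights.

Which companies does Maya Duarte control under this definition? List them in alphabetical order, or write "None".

Maya holds 100% of Palisade, so Maya controls Palisade.
No other company's threshold is met.

Palisade Mining SpA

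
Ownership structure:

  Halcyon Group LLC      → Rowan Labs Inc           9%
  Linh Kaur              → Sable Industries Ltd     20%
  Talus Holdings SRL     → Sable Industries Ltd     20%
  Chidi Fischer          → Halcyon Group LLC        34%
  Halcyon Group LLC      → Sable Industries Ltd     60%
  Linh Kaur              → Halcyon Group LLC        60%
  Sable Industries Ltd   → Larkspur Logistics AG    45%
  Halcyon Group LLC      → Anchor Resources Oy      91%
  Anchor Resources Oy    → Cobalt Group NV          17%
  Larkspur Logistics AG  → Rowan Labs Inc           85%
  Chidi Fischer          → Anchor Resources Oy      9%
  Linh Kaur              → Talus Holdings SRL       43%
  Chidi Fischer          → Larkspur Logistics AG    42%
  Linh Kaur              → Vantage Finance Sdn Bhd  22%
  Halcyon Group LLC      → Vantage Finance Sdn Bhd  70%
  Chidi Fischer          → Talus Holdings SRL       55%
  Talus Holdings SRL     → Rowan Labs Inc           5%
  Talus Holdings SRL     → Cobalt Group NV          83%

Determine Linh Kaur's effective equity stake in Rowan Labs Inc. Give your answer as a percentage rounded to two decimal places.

Linh reaches Rowan along 5 paths.
Via Talus → Sable → Larkspur: 43% × 20% × 45% × 85% = 3.2895%.
Via Halcyon → Sable → Larkspur: 60% × 60% × 45% × 85% = 13.77%.
Via Sable → Larkspur: 20% × 45% × 85% = 7.65%.
Via Halcyon: 60% × 9% = 5.4%.
Via Talus: 43% × 5% = 2.15%.
Total: 3.2895% + 13.77% + 7.65% + 5.4% + 2.15% = 32.2595%.
Rounded: 32.26%.

32.26%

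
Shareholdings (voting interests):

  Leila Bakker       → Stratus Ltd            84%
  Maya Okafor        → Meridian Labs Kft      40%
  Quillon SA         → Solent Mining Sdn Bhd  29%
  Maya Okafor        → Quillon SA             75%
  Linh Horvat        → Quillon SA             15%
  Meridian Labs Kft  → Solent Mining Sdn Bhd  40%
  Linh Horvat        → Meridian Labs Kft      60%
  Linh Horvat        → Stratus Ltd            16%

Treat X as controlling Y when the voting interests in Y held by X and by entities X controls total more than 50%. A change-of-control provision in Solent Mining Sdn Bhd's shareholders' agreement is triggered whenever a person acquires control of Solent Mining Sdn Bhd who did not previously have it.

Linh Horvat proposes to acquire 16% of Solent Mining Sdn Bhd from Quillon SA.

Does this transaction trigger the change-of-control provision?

Yes

The purchase adds only to Linh's holdings (Quillon's stake shrinks), so Linh is the only person who could newly come to control Solent.
Linh holds 60% of Meridian, so Linh controls Meridian.
In Solent, Linh's side holds only 40%, not > 50%.
So before the transaction, Linh does not control Solent.
After the purchase, Linh holds 16% of Solent directly, and Quillon's stake falls to 13%.
Meridian and Linh together hold 40% + 16% = 56% of Solent, so Linh controls Solent.
Linh did not control Solent before and does after, so the clause is triggered.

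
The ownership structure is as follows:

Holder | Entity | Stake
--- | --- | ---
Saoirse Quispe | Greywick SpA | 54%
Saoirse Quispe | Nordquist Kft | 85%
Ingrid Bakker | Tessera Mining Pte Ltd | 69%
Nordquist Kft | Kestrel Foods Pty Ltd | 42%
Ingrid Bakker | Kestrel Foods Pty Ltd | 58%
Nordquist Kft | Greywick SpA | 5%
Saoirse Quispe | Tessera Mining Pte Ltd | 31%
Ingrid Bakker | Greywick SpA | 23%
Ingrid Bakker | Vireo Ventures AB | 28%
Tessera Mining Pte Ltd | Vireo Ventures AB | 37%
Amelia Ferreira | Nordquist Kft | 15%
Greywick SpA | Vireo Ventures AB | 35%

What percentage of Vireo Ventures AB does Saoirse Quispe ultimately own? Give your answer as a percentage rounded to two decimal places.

Saoirse reaches Vireo along 3 paths.
Via Tessera: 31% × 37% = 11.47%.
Via Nordquist → Greywick: 85% × 5% × 35% = 1.4875%.
Via Greywick: 54% × 35% = 18.9%.
Total: 11.47% + 1.4875% + 18.9% = 31.8575%.
Rounded: 31.86%.

31.86%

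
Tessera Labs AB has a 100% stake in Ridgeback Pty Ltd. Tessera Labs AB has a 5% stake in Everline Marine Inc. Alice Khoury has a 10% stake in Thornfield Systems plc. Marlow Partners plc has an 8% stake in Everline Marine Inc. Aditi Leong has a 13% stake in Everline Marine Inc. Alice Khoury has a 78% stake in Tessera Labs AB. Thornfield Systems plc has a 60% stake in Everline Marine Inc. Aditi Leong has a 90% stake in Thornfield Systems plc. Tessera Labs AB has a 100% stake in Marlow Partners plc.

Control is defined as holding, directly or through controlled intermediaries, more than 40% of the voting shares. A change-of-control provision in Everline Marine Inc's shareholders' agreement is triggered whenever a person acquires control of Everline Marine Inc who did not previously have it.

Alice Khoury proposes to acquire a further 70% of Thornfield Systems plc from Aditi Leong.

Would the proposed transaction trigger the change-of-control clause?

Yes

The purchase adds only to Alice's holdings (Aditi's stake shrinks), so Alice is the only person who could newly come to control Everline.
Alice holds 78% of Tessera, so Alice controls Tessera.
Tessera holds 100% of Marlow, so Alice controls Marlow.
Tessera holds 100% of Ridgeback, so Alice controls Ridgeback.
In Everline, Alice's side holds only 5% + 8% = 13%, not > 40%.
So before the transaction, Alice does not control Everline.
After the purchase, Alice's direct stake in Thornfield rises to 10% + 70% = 80%, and Aditi's stake falls to 20%.
Alice holds 80% of Thornfield, so Alice controls Thornfield.
Tessera and Thornfield and Marlow together hold 5% + 60% + 8% = 73% of Everline, so Alice controls Everline.
Alice did not control Everline before and does after, so the clause is triggered.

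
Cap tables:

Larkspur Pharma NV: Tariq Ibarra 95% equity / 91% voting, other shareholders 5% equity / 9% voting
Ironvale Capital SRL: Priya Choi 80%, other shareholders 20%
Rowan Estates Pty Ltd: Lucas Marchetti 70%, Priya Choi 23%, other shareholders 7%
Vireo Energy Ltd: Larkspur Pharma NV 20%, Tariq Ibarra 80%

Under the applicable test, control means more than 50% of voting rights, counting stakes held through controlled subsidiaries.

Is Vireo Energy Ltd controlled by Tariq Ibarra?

Tariq holds 91% of Larkspur, so Tariq controls Larkspur.
Larkspur and Tariq together hold 20% + 80% = 100% of Vireo, so Tariq controls Vireo.

Yes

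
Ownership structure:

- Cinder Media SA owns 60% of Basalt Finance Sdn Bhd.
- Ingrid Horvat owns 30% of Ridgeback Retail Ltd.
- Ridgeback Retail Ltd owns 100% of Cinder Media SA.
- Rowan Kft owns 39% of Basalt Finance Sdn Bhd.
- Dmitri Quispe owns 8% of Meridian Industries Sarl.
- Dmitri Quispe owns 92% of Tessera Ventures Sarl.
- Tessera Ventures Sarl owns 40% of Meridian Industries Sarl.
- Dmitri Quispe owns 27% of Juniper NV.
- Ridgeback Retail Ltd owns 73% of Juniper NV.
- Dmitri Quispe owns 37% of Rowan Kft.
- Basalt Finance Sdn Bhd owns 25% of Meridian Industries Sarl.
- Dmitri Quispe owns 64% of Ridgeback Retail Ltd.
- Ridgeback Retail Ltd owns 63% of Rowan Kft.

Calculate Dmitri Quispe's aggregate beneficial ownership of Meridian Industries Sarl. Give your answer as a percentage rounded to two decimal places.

61.94%

Dmitri reaches Meridian along 5 paths.
Direct stake: 8% = 8%.
Via Tessera: 92% × 40% = 36.8%.
Via Ridgeback → Rowan → Basalt: 64% × 63% × 39% × 25% = 3.9312%.
Via Rowan → Basalt: 37% × 39% × 25% = 3.6075%.
Via Ridgeback → Cinder → Basalt: 64% × 100% × 60% × 25% = 9.6%.
Total: 8% + 36.8% + 3.9312% + 3.6075% + 9.6% = 61.9387%.
Rounded: 61.94%.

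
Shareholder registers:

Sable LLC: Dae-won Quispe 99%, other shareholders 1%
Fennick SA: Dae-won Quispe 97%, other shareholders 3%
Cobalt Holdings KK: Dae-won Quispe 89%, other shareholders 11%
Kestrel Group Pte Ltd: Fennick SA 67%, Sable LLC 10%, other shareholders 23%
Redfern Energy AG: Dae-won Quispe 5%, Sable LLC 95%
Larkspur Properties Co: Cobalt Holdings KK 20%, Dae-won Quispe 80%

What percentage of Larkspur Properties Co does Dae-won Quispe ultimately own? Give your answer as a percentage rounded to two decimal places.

Dae-won reaches Larkspur along 2 paths.
Via Cobalt: 89% × 20% = 17.8%.
Direct stake: 80% = 80%.
Total: 17.8% + 80% = 97.8%.
Rounded: 97.80%.

97.80%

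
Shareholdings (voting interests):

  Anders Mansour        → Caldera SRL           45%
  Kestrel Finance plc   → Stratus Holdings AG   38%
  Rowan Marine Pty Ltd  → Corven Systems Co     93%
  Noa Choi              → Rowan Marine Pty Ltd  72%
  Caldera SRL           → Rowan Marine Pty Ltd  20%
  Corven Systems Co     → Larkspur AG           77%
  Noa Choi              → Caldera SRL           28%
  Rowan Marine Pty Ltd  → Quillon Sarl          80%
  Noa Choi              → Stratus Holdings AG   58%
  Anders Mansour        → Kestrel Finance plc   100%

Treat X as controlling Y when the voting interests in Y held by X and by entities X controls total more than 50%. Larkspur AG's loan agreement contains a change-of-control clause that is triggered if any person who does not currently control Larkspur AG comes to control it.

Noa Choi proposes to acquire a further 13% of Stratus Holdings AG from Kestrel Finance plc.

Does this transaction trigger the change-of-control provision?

No

The purchase adds only to Noa's holdings (Kestrel's stake shrinks), so Noa is the only person who could newly come to control Larkspur.
Noa holds 72% of Rowan, so Noa controls Rowan.
Rowan holds 93% of Corven, so Noa controls Corven.
Corven holds 77% of Larkspur, so Noa controls Larkspur.
So Noa already controls Larkspur before the transaction.
After the purchase, Noa's direct stake in Stratus rises to 58% + 13% = 71%, and Kestrel's stake falls to 25%.
Noa controlled Larkspur already, so this is not a new person acquiring control; every other person's position is unchanged or reduced.
No new person acquires control, so the clause is not triggered.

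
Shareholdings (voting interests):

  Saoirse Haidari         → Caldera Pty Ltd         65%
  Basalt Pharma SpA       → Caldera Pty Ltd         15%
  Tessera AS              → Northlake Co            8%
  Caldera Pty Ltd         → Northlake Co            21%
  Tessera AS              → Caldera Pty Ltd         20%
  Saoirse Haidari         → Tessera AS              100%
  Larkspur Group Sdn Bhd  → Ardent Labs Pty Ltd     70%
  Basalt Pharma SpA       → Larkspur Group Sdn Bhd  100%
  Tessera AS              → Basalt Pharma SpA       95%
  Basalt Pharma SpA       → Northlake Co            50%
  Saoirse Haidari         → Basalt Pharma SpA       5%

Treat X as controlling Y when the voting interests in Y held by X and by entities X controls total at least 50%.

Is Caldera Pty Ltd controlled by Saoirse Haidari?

Saoirse holds 100% of Tessera, so Saoirse controls Tessera.
Saoirse and Tessera together hold 5% + 95% = 100% of Basalt, so Saoirse controls Basalt.
Basalt and Saoirse and Tessera together hold 15% + 65% + 20% = 100% of Caldera, so Saoirse controls Caldera.

Yes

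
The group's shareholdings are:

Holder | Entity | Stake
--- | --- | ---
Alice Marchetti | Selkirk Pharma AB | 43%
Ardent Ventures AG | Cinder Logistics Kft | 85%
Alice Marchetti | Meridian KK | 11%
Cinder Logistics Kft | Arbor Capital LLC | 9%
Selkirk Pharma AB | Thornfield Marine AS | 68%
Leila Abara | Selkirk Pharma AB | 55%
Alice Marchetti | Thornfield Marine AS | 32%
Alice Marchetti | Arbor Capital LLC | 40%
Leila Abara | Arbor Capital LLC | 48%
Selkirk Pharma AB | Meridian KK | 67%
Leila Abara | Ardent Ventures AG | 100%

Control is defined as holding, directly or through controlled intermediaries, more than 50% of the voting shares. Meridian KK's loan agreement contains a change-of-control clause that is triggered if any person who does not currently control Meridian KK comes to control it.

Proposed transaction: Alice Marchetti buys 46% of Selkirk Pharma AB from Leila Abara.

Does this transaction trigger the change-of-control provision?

The purchase adds only to Alice's holdings (Leila's stake shrinks), so Alice is the only person who could newly come to control Meridian.
Alice's largest direct stake is 43% in Selkirk, which does not meet the threshold, so Alice controls no company.
In Meridian, Alice's side holds only 11%, not > 50%.
So before the transaction, Alice does not control Meridian.
After the purchase, Alice's direct stake in Selkirk rises to 43% + 46% = 89%, and Leila's stake falls to 9%.
Alice holds 89% of Selkirk, so Alice controls Selkirk.
Alice and Selkirk together hold 11% + 67% = 78% of Meridian, so Alice controls Meridian.
Alice did not control Meridian before and does after, so the clause is triggered.

Yes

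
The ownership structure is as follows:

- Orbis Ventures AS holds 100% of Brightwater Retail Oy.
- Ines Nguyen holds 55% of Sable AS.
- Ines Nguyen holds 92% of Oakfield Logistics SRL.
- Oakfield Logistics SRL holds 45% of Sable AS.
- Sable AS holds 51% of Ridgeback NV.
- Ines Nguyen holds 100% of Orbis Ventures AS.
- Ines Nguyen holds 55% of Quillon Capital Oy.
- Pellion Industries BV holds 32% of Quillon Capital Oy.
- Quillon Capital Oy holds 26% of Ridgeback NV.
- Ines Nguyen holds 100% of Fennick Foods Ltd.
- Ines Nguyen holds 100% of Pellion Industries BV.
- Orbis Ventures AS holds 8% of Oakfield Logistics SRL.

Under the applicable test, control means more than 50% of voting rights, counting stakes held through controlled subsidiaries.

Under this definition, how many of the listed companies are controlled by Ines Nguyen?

8

Ines holds 100% of Orbis, so Ines controls Orbis.
Ines holds 100% of Fennick, so Ines controls Fennick.
Ines and Orbis together hold 92% + 8% = 100% of Oakfield, so Ines controls Oakfield.
Ines holds 100% of Pellion, so Ines controls Pellion.
Ines and Pellion together hold 55% + 32% = 87% of Quillon, so Ines controls Quillon.
Oakfield and Ines together hold 45% + 55% = 100% of Sable, so Ines controls Sable.
Orbis holds 100% of Brightwater, so Ines controls Brightwater.
Sable and Quillon together hold 51% + 26% = 77% of Ridgeback, so Ines controls Ridgeback.
Ines controls 8 companies.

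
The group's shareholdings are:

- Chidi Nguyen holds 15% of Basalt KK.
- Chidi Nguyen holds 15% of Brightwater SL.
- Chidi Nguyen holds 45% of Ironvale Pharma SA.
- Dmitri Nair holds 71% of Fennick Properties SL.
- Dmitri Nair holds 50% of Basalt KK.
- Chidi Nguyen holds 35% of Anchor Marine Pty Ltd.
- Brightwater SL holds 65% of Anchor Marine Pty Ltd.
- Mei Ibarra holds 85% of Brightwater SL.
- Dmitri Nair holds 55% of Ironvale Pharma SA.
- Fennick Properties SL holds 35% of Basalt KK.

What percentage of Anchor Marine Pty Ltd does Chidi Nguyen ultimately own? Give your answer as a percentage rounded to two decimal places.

44.75%

Chidi reaches Anchor along 2 paths.
Via Brightwater: 15% × 65% = 9.75%.
Direct stake: 35% = 35%.
Total: 9.75% + 35% = 44.75%.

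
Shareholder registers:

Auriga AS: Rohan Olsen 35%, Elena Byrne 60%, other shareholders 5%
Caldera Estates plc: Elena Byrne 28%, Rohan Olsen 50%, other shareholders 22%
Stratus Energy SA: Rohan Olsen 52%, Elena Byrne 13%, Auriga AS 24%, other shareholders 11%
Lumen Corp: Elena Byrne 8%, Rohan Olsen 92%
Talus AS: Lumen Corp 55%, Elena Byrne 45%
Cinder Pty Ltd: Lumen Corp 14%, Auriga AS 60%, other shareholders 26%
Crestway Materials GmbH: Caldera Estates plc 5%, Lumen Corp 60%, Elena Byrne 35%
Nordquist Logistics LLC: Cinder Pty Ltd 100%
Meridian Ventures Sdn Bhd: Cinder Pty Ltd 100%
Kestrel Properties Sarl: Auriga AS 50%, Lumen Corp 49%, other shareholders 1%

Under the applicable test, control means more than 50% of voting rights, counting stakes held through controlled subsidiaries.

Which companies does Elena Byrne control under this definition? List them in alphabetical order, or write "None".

Auriga AS, Cinder Pty Ltd, Meridian Ventures Sdn Bhd, Nordquist Logistics LLC

Elena holds 60% of Auriga, so Elena controls Auriga.
Auriga holds 60% of Cinder, so Elena controls Cinder.
Cinder holds 100% of Nordquist, so Elena controls Nordquist.
Cinder holds 100% of Meridian, so Elena controls Meridian.
No other company's threshold is met.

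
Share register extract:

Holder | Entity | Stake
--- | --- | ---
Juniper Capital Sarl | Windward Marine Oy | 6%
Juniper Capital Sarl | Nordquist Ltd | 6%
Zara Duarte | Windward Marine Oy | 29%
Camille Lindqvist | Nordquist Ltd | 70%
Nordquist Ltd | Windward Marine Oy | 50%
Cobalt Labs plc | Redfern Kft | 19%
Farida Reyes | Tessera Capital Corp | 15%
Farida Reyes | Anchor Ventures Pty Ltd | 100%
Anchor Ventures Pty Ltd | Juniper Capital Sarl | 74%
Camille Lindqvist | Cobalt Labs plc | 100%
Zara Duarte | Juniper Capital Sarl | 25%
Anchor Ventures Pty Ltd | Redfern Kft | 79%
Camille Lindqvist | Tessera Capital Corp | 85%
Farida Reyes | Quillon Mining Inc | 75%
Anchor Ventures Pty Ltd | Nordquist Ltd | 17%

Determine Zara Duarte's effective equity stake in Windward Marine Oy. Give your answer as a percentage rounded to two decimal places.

31.25%

Zara reaches Windward along 3 paths.
Via Juniper → Nordquist: 25% × 6% × 50% = 0.75%.
Direct stake: 29% = 29%.
Via Juniper: 25% × 6% = 1.5%.
Total: 0.75% + 29% + 1.5% = 31.25%.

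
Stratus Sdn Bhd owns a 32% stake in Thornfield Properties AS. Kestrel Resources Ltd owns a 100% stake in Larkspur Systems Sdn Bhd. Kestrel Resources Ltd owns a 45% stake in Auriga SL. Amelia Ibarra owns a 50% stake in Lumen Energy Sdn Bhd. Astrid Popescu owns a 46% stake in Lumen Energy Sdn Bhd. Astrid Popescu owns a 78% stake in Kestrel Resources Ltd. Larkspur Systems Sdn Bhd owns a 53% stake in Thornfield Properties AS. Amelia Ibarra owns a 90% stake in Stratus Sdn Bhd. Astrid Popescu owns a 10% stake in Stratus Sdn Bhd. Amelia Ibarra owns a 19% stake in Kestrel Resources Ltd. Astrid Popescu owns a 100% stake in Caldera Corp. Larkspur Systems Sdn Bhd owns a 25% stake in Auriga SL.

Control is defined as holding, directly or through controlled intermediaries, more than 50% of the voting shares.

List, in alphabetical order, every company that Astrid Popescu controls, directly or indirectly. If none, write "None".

Astrid holds 78% of Kestrel, so Astrid controls Kestrel.
Astrid holds 100% of Caldera, so Astrid controls Caldera.
Kestrel holds 100% of Larkspur, so Astrid controls Larkspur.
Kestrel and Larkspur together hold 45% + 25% = 70% of Auriga, so Astrid controls Auriga.
Larkspur holds 53% of Thornfield, so Astrid controls Thornfield.
No other company's threshold is met.

Auriga SL, Caldera Corp, Kestrel Resources Ltd, Larkspur Systems Sdn Bhd, Thornfield Properties AS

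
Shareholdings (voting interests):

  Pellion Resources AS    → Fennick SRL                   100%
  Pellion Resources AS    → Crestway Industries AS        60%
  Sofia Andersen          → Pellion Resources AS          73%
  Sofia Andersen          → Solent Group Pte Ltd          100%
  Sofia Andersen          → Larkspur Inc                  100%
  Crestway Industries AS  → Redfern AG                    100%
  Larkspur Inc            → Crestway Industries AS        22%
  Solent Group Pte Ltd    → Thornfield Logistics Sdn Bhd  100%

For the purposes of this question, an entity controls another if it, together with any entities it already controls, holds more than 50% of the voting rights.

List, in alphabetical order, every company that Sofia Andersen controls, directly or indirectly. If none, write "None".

Crestway Industries AS, Fennick SRL, Larkspur Inc, Pellion Resources AS, Redfern AG, Solent Group Pte Ltd, Thornfield Logistics Sdn Bhd

Sofia holds 73% of Pellion, so Sofia controls Pellion.
Sofia holds 100% of Larkspur, so Sofia controls Larkspur.
Sofia holds 100% of Solent, so Sofia controls Solent.
Pellion and Larkspur together hold 60% + 22% = 82% of Crestway, so Sofia controls Crestway.
Solent holds 100% of Thornfield, so Sofia controls Thornfield.
Crestway holds 100% of Redfern, so Sofia controls Redfern.
Pellion holds 100% of Fennick, so Sofia controls Fennick.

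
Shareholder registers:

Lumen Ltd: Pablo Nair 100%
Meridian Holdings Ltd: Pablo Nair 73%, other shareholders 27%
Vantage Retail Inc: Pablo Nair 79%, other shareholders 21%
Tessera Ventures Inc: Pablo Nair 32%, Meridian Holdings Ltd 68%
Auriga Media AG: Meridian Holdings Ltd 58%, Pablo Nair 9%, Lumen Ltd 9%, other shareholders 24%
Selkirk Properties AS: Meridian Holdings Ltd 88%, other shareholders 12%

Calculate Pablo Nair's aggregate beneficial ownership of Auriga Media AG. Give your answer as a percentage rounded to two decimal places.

60.34%

Pablo reaches Auriga along 3 paths.
Via Meridian: 73% × 58% = 42.34%.
Direct stake: 9% = 9%.
Via Lumen: 100% × 9% = 9%.
Total: 42.34% + 9% + 9% = 60.34%.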